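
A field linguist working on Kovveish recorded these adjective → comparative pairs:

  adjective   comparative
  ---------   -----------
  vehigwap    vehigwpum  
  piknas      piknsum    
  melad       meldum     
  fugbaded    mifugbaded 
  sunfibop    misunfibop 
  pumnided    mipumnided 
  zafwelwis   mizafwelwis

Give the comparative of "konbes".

mikonbes

"konbes" has last vowel 'e'. The stems whose last vowel is 'e' (fugbaded → mifugbaded, pumnided → mipumnided) add the prefix mi-.
The other pattern: stems whose last vowel is 'a' delete the last vowel and add -um.
So konbes → mikonbes.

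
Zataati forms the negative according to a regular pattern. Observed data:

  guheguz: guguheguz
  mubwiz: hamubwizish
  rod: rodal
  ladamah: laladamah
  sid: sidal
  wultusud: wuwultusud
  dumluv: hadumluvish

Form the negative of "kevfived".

rod and wultusud both end in -d yet inflect differently (rodal, wuwultusud), so the final letter is not what conditions the rule; the number of vowels is.
"kevfived" has 3 vowels. The stems with 3 vowels (wultusud → wuwultusud, guheguz → guguheguz, ladamah → laladamah) repeat the first consonant+vowel as a prefix.
The other patterns: stems with 1 vowel add -al; stems with 2 vowels add ha- … -ish around the stem.
So kevfived → kekevfived.

kekevfived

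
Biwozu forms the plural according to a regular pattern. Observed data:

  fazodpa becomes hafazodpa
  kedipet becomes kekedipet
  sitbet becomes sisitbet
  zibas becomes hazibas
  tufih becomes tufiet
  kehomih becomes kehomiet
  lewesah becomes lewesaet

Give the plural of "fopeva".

hafopeva

lewesah and zibas both have last vowel 'a' yet inflect differently (lewesaet, hazibas), so the last vowel is not what conditions the rule; the final letter is.
"fopeva" ends in -a. The one such stem in the data (fazodpa → hafazodpa) adds the prefix ha-, so the same rule applies.
So fopeva → hafopeva.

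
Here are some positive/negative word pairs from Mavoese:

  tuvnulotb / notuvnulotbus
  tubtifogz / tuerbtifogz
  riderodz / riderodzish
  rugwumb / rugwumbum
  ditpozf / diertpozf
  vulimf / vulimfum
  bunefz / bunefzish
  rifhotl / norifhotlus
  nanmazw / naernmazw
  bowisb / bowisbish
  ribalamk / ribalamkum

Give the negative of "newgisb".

newgisbish

"newgisb" has second-to-last letter 's'. The one such stem in the data (bowisb → bowisbish) adds -ish, so the same rule applies.
The other patterns: stems whose second-to-last letter is 'g' or 'z' insert -er- after the first vowel; stems whose second-to-last letter is 'm' add -um; stems whose second-to-last letter is 't' add no- … -us around the stem.
So newgisb → newgisbish.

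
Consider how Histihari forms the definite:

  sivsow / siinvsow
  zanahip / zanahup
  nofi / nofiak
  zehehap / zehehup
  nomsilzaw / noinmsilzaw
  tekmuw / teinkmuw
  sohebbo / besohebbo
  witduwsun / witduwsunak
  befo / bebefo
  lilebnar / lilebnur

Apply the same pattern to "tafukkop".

tafukkup

tekmuw and witduwsun both have last vowel 'u' yet inflect differently (teinkmuw, witduwsunak), so the last vowel is not what conditions the rule; the final letter is.
"tafukkop" ends in -p. The stems ending in -p (zehehap → zehehup, zanahip → zanahup) change the last vowel to 'u'.
The other patterns: stems ending in -w insert -in- after the first vowel; stems ending in -i or -n add -ak; stems ending in -o add the prefix be-.
So tafukkop → tafukkup.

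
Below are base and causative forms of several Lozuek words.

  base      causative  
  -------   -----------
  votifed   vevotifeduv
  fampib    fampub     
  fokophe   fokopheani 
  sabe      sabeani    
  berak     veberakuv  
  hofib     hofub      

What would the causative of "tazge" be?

sabe and votifed both have last vowel 'e' yet inflect differently (sabeani, vevotifeduv), so the last vowel is not what conditions the rule; the final letter is.
"tazge" ends in -e. The stems ending in -e (sabe → sabeani, fokophe → fokopheani) add -ani.
So tazge → tazgeani.

tazgeani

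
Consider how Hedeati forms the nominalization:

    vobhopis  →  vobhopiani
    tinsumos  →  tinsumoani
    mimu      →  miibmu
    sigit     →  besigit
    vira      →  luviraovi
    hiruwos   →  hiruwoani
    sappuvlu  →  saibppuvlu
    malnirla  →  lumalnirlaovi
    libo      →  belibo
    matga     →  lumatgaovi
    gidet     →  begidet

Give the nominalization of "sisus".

sisuani

hiruwos and libo both have last vowel 'o' yet inflect differently (hiruwoani, belibo), so the last vowel is not what conditions the rule; the final letter is.
"sisus" ends in -s. The stems ending in -s (vobhopis → vobhopiani, hiruwos → hiruwoani, tinsumos → tinsumoani) drop the final letter and add -ani.
The other patterns: stems ending in -u insert -ib- after the first vowel; stems ending in -a add lu- … -ovi around the stem; stems ending in -o or -t add the prefix be-.
So sisus → sisuani.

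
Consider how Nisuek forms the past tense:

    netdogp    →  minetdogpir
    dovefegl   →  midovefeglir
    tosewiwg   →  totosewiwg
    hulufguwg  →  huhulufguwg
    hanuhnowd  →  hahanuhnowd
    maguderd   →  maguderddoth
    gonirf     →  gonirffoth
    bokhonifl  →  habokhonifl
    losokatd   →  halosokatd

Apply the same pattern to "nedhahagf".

hanuhnowd and maguderd both end in -d yet inflect differently (hahanuhnowd, maguderddoth), so the final letter is not what conditions the rule; the second-to-last letter is.
"nedhahagf" has second-to-last letter 'g'. The stems whose second-to-last letter is 'g' (netdogp → minetdogpir, dovefegl → midovefeglir) add mi- … -ir around the stem.
So nedhahagf → minedhahagfir.

minedhahagfir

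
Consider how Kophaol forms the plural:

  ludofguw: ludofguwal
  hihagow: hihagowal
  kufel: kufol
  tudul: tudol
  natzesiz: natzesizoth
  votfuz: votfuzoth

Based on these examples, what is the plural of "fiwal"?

"fiwal" ends in -l. The stems ending in -l (kufel → kufol, tudul → tudol) change the last vowel to 'o'.
The other patterns: stems ending in -w add -al; stems ending in -z add -oth.
So fiwal → fiwol.

fiwol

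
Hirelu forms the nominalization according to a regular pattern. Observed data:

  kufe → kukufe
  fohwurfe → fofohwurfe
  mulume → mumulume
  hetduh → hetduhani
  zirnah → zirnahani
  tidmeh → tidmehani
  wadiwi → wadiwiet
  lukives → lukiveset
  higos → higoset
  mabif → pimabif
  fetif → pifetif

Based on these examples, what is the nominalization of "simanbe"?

sisimanbe

kufe and tidmeh both have last vowel 'e' yet inflect differently (kukufe, tidmehani), so the last vowel is not what conditions the rule; the final letter is.
"simanbe" ends in -e. The stems ending in -e (kufe → kukufe, fohwurfe → fofohwurfe, mulume → mumulume) repeat the first consonant+vowel as a prefix.
So simanbe → sisimanbe.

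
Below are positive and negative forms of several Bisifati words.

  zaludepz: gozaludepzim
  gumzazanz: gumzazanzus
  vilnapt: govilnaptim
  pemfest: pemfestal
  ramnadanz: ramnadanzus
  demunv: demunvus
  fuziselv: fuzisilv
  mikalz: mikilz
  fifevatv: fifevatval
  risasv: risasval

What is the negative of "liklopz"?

mikalz and zaludepz both end in -z yet inflect differently (mikilz, gozaludepzim), so the final letter is not what conditions the rule; the second-to-last letter is.
"liklopz" has second-to-last letter 'p'. The stems whose second-to-last letter is 'p' (vilnapt → govilnaptim, zaludepz → gozaludepzim) add go- … -im around the stem.
So liklopz → goliklopzim.

goliklopzim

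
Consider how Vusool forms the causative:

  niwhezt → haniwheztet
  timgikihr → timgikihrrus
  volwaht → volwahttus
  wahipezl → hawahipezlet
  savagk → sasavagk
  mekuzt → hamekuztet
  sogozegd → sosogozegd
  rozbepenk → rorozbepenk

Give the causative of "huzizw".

mekuzt and volwaht both end in -t yet inflect differently (hamekuztet, volwahttus), so the final letter is not what conditions the rule; the second-to-last letter is.
"huzizw" has second-to-last letter 'z'. The stems whose second-to-last letter is 'z' (mekuzt → hamekuztet, niwhezt → haniwheztet, wahipezl → hawahipezlet) add ha- … -et around the stem.
The other patterns: stems whose second-to-last letter is 'h' double the final consonant and add -us; stems whose second-to-last letter is 'g' or 'n' repeat the first consonant+vowel as a prefix.
So huzizw → hahuzizwet.

hahuzizwet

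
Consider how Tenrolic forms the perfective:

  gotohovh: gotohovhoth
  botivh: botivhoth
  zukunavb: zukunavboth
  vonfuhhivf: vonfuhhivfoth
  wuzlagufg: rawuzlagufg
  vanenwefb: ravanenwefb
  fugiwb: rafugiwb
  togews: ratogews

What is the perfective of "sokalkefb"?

rasokalkefb

zukunavb and vanenwefb both end in -b yet inflect differently (zukunavboth, ravanenwefb), so the final letter is not what conditions the rule; the second-to-last letter is.
"sokalkefb" has second-to-last letter 'f'. The stems whose second-to-last letter is 'f' (wuzlagufg → rawuzlagufg, vanenwefb → ravanenwefb) add the prefix ra-.
The other pattern: stems whose second-to-last letter is 'v' add -oth.
So sokalkefb → rasokalkefb.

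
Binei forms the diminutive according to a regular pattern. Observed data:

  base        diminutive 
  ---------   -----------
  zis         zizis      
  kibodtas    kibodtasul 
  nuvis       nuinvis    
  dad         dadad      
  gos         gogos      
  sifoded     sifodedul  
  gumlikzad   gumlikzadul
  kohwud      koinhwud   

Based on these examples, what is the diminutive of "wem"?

dad and kohwud both end in -d yet inflect differently (dadad, koinhwud), so the final letter is not what conditions the rule; the number of vowels is.
"wem" has 1 vowel. The stems with 1 vowel (gos → gogos, zis → zizis, dad → dadad) repeat the first consonant+vowel as a prefix.
The other patterns: stems with 2 vowels insert -in- after the first vowel; stems with 3 vowels add -ul.
So wem → wewem.

wewem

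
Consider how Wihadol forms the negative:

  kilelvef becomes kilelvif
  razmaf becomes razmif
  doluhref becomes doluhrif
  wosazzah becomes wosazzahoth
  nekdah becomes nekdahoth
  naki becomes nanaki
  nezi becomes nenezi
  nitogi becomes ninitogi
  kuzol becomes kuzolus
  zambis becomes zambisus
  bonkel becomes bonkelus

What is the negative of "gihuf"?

gihif

razmaf and wosazzah both have last vowel 'a' yet inflect differently (razmif, wosazzahoth), so the last vowel is not what conditions the rule; the final letter is.
"gihuf" ends in -f. The stems ending in -f (kilelvef → kilelvif, razmaf → razmif, doluhref → doluhrif) change the last vowel to 'i'.
The other patterns: stems ending in -h add -oth; stems ending in -i repeat the first consonant+vowel as a prefix; stems ending in -l or -s add -us.
So gihuf → gihif.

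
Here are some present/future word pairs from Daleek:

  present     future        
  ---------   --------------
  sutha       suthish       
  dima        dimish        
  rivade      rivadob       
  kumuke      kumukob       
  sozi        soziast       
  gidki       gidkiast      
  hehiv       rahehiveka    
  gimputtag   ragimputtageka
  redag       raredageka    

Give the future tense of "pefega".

pefegish

sozi and hehiv both have last vowel 'i' yet inflect differently (soziast, rahehiveka), so the last vowel is not what conditions the rule; the final letter is.
"pefega" ends in -a. The stems ending in -a (sutha → suthish, dima → dimish) drop the final letter and add -ish.
The other patterns: stems ending in -e drop the final letter and add -ob; stems ending in -i add -ast; stems ending in -g or -v add ra- … -eka around the stem.
So pefega → pefegish.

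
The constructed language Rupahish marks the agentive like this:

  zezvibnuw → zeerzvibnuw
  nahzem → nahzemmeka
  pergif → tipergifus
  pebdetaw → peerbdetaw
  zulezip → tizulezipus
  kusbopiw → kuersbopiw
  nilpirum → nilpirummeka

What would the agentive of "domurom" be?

nilpirum and zezvibnuw both have last vowel 'u' yet inflect differently (nilpirummeka, zeerzvibnuw), so the last vowel is not what conditions the rule; the final letter is.
"domurom" ends in -m. The stems ending in -m (nahzem → nahzemmeka, nilpirum → nilpirummeka) double the final consonant and add -eka.
So domurom → domurommeka.

domurommeka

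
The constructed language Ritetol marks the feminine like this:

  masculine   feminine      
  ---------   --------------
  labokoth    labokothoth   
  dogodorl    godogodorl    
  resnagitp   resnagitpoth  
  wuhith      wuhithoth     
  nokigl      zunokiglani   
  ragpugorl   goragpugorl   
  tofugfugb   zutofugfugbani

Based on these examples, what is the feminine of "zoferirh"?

dogodorl and nokigl both end in -l yet inflect differently (godogodorl, zunokiglani), so the final letter is not what conditions the rule; the second-to-last letter is.
"zoferirh" has second-to-last letter 'r'. The stems whose second-to-last letter is 'r' (dogodorl → godogodorl, ragpugorl → goragpugorl) add the prefix go-.
So zoferirh → gozoferirh.

gozoferirh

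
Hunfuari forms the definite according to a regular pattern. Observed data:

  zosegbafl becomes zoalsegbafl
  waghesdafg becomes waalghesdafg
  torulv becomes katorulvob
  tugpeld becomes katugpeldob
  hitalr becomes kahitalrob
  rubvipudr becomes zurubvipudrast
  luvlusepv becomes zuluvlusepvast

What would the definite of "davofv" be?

daalvofv

"davofv" has second-to-last letter 'f'. The stems whose second-to-last letter is 'f' (zosegbafl → zoalsegbafl, waghesdafg → waalghesdafg) insert -al- after the first vowel.
So davofv → daalvofv.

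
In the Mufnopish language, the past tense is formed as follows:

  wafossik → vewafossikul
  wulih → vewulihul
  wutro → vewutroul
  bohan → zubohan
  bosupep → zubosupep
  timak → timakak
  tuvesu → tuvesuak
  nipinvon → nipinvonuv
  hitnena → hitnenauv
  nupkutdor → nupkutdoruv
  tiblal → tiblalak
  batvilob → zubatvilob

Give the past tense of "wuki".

wafossik and timak both end in -k yet inflect differently (vewafossikul, timakak), so the final letter is not what conditions the rule; the first letter is.
"wuki" begins with w-. The stems beginning with w- (wafossik → vewafossikul, wutro → vewutroul, wulih → vewulihul) add ve- … -ul around the stem.
The other patterns: stems beginning with t- add -ak; stems beginning with b- add the prefix zu-; stems beginning with h- or n- add -uv.
So wuki → vewukiul.

vewukiul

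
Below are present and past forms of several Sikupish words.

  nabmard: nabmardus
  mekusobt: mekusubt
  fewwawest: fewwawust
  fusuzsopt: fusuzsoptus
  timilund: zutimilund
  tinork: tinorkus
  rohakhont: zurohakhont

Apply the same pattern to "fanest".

fanust

"fanest" has second-to-last letter 's'. The one such stem in the data (fewwawest → fewwawust) changes the last vowel to 'u' (as does mekusobt), so the same rule applies.
So fanest → fanust.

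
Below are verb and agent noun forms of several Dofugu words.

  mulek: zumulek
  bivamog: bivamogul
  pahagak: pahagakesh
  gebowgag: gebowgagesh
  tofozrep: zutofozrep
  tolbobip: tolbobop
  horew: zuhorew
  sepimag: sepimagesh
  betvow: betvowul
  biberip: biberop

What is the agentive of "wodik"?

wodok

pahagak and mulek both end in -k yet inflect differently (pahagakesh, zumulek), so the final letter is not what conditions the rule; the last vowel is.
"wodik" has last vowel 'i'. The stems whose last vowel is 'i' (biberip → biberop, tolbobip → tolbobop) change the last vowel to 'o'.
So wodik → wodok.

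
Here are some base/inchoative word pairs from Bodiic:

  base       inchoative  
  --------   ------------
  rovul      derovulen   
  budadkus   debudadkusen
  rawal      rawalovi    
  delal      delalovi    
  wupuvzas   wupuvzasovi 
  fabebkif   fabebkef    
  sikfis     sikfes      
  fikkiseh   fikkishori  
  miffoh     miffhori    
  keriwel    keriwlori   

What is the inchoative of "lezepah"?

lezepahovi

rovul and rawal both end in -l yet inflect differently (derovulen, rawalovi), so the final letter is not what conditions the rule; the last vowel is.
"lezepah" has last vowel 'a'. The stems whose last vowel is 'a' (rawal → rawalovi, delal → delalovi, wupuvzas → wupuvzasovi) add -ovi.
So lezepah → lezepahovi.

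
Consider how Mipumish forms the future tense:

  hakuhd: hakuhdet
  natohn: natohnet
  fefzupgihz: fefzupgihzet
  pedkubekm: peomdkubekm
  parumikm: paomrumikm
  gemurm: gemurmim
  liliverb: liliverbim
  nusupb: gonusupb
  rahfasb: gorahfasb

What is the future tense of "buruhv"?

buruhvet

pedkubekm and gemurm both end in -m yet inflect differently (peomdkubekm, gemurmim), so the final letter is not what conditions the rule; the second-to-last letter is.
"buruhv" has second-to-last letter 'h'. The stems whose second-to-last letter is 'h' (hakuhd → hakuhdet, natohn → natohnet, fefzupgihz → fefzupgihzet) add -et.
The other patterns: stems whose second-to-last letter is 'k' insert -om- after the first vowel; stems whose second-to-last letter is 'r' add -im; stems whose second-to-last letter is 'p' or 's' add the prefix go-.
So buruhv → buruhvet.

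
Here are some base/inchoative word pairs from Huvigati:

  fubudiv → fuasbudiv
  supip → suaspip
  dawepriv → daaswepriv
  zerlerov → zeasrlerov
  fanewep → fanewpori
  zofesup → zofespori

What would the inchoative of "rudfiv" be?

ruasdfiv

"rudfiv" has last vowel 'i'. The stems whose last vowel is 'i' (fubudiv → fuasbudiv, supip → suaspip, dawepriv → daaswepriv) insert -as- after the first vowel.
So rudfiv → ruasdfiv.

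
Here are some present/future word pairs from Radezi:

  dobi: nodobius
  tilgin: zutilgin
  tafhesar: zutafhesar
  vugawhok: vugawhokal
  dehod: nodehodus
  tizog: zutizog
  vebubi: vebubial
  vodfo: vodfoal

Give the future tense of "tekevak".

vebubi and dobi both end in -i yet inflect differently (vebubial, nodobius), so the final letter is not what conditions the rule; the first letter is.
"tekevak" begins with t-. The stems beginning with t- (tizog → zutizog, tafhesar → zutafhesar, tilgin → zutilgin) add the prefix zu-.
The other patterns: stems beginning with v- add -al; stems beginning with d- add no- … -us around the stem.
So tekevak → zutekevak.

zutekevak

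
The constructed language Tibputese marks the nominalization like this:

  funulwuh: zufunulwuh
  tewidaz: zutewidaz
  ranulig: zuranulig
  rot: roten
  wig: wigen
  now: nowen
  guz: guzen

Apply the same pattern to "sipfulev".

zusipfulev

ranulig and wig both end in -g yet inflect differently (zuranulig, wigen), so the final letter is not what conditions the rule; the number of vowels is.
"sipfulev" has 3 vowels. The stems with 3 vowels (funulwuh → zufunulwuh, tewidaz → zutewidaz, ranulig → zuranulig) add the prefix zu-.
The other pattern: stems with 1 vowel add -en.
So sipfulev → zusipfulev.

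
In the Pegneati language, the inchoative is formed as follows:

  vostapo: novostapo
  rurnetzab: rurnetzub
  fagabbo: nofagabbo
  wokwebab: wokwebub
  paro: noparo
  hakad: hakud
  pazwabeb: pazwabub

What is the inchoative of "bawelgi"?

"bawelgi" ends in a vowel. The stems ending in a vowel (vostapo → novostapo, paro → noparo, fagabbo → nofagabbo) add the prefix no-.
So bawelgi → nobawelgi.

nobawelgi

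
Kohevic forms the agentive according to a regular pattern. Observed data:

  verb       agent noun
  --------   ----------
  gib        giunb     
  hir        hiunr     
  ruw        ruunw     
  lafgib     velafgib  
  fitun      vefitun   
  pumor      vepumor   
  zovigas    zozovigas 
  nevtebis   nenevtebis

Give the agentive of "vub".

vuunb

gib and lafgib both end in -b yet inflect differently (giunb, velafgib), so the final letter is not what conditions the rule; the number of vowels is.
"vub" has 1 vowel. The stems with 1 vowel (gib → giunb, hir → hiunr, ruw → ruunw) insert -un- after the first vowel.
So vub → vuunb.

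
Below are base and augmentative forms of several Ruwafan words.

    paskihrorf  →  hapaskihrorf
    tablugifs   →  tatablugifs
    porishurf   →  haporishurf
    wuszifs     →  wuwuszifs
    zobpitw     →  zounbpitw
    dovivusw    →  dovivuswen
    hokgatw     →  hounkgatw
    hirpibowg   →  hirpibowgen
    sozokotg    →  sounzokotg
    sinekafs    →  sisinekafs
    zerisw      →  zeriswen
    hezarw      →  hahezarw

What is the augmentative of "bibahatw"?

biunbahatw

"bibahatw" has second-to-last letter 't'. The stems whose second-to-last letter is 't' (sozokotg → sounzokotg, zobpitw → zounbpitw, hokgatw → hounkgatw) insert -un- after the first vowel.
The other patterns: stems whose second-to-last letter is 'f' repeat the first consonant+vowel as a prefix; stems whose second-to-last letter is 'r' add the prefix ha-; stems whose second-to-last letter is 's' or 'w' add -en.
So bibahatw → biunbahatw.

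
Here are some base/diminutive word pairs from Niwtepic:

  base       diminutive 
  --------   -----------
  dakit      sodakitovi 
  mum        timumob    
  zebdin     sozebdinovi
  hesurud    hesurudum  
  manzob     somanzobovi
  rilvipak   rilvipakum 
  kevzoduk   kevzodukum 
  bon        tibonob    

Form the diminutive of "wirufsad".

bon and zebdin both end in -n yet inflect differently (tibonob, sozebdinovi), so the final letter is not what conditions the rule; the number of vowels is.
"wirufsad" has 3 vowels. The stems with 3 vowels (rilvipak → rilvipakum, hesurud → hesurudum, kevzoduk → kevzodukum) add -um.
The other patterns: stems with 1 vowel add ti- … -ob around the stem; stems with 2 vowels add so- … -ovi around the stem.
So wirufsad → wirufsadum.

wirufsadum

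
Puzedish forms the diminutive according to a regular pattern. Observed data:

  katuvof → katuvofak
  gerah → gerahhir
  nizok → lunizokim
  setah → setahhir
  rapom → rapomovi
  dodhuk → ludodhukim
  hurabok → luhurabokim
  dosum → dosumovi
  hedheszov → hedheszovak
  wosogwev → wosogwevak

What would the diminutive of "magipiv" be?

magipivak

dosum and dodhuk both have last vowel 'u' yet inflect differently (dosumovi, ludodhukim), so the last vowel is not what conditions the rule; the final letter is.
"magipiv" ends in -v. The stems ending in -v (wosogwev → wosogwevak, hedheszov → hedheszovak) add -ak.
The other patterns: stems ending in -m add -ovi; stems ending in -h double the final consonant and add -ir; stems ending in -k add lu- … -im around the stem.
So magipiv → magipivak.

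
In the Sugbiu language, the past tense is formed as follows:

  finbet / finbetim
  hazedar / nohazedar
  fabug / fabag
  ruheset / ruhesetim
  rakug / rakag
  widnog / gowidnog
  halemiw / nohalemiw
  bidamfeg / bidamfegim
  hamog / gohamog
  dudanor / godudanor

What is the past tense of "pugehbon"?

hazedar and dudanor both end in -r yet inflect differently (nohazedar, godudanor), so the final letter is not what conditions the rule; the last vowel is.
"pugehbon" has last vowel 'o'. The stems whose last vowel is 'o' (widnog → gowidnog, hamog → gohamog, dudanor → godudanor) add the prefix go-.
The other patterns: stems whose last vowel is 'a' or 'i' add the prefix no-; stems whose last vowel is 'e' add -im; stems whose last vowel is 'u' change the last vowel to 'a'.
So pugehbon → gopugehbon.

gopugehbon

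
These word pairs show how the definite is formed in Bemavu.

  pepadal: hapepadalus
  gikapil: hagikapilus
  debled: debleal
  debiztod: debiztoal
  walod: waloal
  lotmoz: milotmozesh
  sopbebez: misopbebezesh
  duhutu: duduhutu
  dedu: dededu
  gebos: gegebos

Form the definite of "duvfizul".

debiztod and lotmoz both have last vowel 'o' yet inflect differently (debiztoal, milotmozesh), so the last vowel is not what conditions the rule; the final letter is.
"duvfizul" ends in -l. The stems ending in -l (pepadal → hapepadalus, gikapil → hagikapilus) add ha- … -us around the stem.
So duvfizul → haduvfizulus.

haduvfizulus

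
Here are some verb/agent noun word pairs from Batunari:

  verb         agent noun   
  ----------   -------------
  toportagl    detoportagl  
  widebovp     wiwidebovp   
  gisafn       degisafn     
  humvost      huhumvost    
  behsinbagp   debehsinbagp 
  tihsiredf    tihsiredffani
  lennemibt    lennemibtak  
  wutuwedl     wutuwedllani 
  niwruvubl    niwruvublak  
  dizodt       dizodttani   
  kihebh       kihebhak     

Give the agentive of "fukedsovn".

fufukedsovn

"fukedsovn" has second-to-last letter 'v'. The one such stem in the data (widebovp → wiwidebovp) repeats the first consonant+vowel as a prefix (as does humvost), so the same rule applies.
The other patterns: stems whose second-to-last letter is 'b' add -ak; stems whose second-to-last letter is 'f' or 'g' add the prefix de-; stems whose second-to-last letter is 'd' double the final consonant and add -ani.
So fukedsovn → fufukedsovn.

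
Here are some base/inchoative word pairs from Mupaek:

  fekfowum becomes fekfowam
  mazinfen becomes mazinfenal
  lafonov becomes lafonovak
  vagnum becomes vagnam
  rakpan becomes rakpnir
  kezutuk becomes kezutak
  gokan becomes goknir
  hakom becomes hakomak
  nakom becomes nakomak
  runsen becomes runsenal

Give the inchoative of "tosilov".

mazinfen and rakpan both end in -n yet inflect differently (mazinfenal, rakpnir), so the final letter is not what conditions the rule; the last vowel is.
"tosilov" has last vowel 'o'. The stems whose last vowel is 'o' (hakom → hakomak, nakom → nakomak, lafonov → lafonovak) add -ak.
The other patterns: stems whose last vowel is 'e' add -al; stems whose last vowel is 'a' delete the last vowel and add -ir; stems whose last vowel is 'u' change the last vowel to 'a'.
So tosilov → tosilovak.

tosilovak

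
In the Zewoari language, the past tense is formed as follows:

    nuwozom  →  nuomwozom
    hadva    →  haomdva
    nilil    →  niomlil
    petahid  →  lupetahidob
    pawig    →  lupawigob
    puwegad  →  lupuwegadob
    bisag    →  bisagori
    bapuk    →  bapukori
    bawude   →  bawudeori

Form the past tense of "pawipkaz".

pawig and bisag both end in -g yet inflect differently (lupawigob, bisagori), so the final letter is not what conditions the rule; the first letter is.
"pawipkaz" begins with p-. The stems beginning with p- (petahid → lupetahidob, pawig → lupawigob, puwegad → lupuwegadob) add lu- … -ob around the stem.
The other patterns: stems beginning with h- or n- insert -om- after the first vowel; stems beginning with b- add -ori.
So pawipkaz → lupawipkazob.

lupawipkazob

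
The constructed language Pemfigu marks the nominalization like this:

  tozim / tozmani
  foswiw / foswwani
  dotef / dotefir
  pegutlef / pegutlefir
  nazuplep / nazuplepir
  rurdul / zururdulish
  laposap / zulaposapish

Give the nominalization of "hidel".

nazuplep and laposap both end in -p yet inflect differently (nazuplepir, zulaposapish), so the final letter is not what conditions the rule; the last vowel is.
"hidel" has last vowel 'e'. The stems whose last vowel is 'e' (dotef → dotefir, pegutlef → pegutlefir, nazuplep → nazuplepir) add -ir.
So hidel → hidelir.

hidelir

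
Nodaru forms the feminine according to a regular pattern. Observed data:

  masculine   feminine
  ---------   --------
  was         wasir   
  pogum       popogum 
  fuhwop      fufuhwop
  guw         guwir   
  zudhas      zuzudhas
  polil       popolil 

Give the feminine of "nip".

was and zudhas both end in -s yet inflect differently (wasir, zuzudhas), so the final letter is not what conditions the rule; the number of vowels is.
"nip" has 1 vowel. The stems with 1 vowel (guw → guwir, was → wasir) add -ir.
So nip → nipir.

nipir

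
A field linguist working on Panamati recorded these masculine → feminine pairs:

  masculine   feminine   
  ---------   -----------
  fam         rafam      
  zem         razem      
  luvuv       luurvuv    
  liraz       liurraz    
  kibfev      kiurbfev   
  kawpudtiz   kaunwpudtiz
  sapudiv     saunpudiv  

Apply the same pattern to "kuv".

rakuv

liraz and kawpudtiz both end in -z yet inflect differently (liurraz, kaunwpudtiz), so the final letter is not what conditions the rule; the number of vowels is.
"kuv" has 1 vowel. The stems with 1 vowel (fam → rafam, zem → razem) add the prefix ra-.
So kuv → rakuv.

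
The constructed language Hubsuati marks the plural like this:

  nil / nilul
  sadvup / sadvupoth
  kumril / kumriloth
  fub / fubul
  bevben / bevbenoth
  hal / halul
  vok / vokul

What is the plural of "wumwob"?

hal and kumril both end in -l yet inflect differently (halul, kumriloth), so the final letter is not what conditions the rule; the number of vowels is.
"wumwob" has 2 vowels. The stems with 2 vowels (bevben → bevbenoth, kumril → kumriloth, sadvup → sadvupoth) add -oth.
So wumwob → wumwoboth.

wumwoboth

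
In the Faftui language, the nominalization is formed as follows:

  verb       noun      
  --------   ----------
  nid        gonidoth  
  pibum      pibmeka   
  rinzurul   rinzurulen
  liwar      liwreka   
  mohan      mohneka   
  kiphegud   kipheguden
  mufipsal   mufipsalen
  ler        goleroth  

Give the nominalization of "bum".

ler and liwar both end in -r yet inflect differently (goleroth, liwreka), so the final letter is not what conditions the rule; the number of vowels is.
"bum" has 1 vowel. The stems with 1 vowel (nid → gonidoth, ler → goleroth) add go- … -oth around the stem.
The other patterns: stems with 2 vowels delete the last vowel and add -eka; stems with 3 vowels add -en.
So bum → gobumoth.

gobumoth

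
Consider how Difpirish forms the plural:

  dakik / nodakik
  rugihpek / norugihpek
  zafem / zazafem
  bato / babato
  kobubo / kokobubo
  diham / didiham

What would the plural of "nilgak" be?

rugihpek and zafem both have last vowel 'e' yet inflect differently (norugihpek, zazafem), so the last vowel is not what conditions the rule; the final letter is.
"nilgak" ends in -k. The stems ending in -k (dakik → nodakik, rugihpek → norugihpek) add the prefix no-.
The other pattern: stems ending in -m or -o repeat the first consonant+vowel as a prefix.
So nilgak → nonilgak.

nonilgak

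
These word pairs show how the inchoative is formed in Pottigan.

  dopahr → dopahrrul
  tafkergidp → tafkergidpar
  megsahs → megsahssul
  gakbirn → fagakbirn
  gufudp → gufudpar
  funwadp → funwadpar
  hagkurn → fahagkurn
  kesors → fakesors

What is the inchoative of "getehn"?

megsahs and kesors both end in -s yet inflect differently (megsahssul, fakesors), so the final letter is not what conditions the rule; the second-to-last letter is.
"getehn" has second-to-last letter 'h'. The stems whose second-to-last letter is 'h' (dopahr → dopahrrul, megsahs → megsahssul) double the final consonant and add -ul.
So getehn → getehnnul.

getehnnul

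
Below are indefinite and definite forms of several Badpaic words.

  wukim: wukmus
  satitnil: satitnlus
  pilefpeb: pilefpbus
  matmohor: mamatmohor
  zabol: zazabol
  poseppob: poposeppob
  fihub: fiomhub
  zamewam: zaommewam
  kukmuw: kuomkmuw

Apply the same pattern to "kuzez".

kuzzus

satitnil and zabol both end in -l yet inflect differently (satitnlus, zazabol), so the final letter is not what conditions the rule; the last vowel is.
"kuzez" has last vowel 'e'. The one such stem in the data (pilefpeb → pilefpbus) deletes the last vowel and adds -us (as do wukim, satitnil), so the same rule applies.
The other patterns: stems whose last vowel is 'o' repeat the first consonant+vowel as a prefix; stems whose last vowel is 'a' or 'u' insert -om- after the first vowel.
So kuzez → kuzzus.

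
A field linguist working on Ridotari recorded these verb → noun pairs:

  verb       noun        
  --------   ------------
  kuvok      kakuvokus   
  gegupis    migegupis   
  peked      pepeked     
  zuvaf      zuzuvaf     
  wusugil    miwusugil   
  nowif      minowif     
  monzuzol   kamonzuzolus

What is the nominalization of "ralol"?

monzuzol and wusugil both end in -l yet inflect differently (kamonzuzolus, miwusugil), so the final letter is not what conditions the rule; the last vowel is.
"ralol" has last vowel 'o'. The stems whose last vowel is 'o' (monzuzol → kamonzuzolus, kuvok → kakuvokus) add ka- … -us around the stem.
The other patterns: stems whose last vowel is 'i' add the prefix mi-; stems whose last vowel is 'a' or 'e' repeat the first consonant+vowel as a prefix.
So ralol → karalolus.

karalolus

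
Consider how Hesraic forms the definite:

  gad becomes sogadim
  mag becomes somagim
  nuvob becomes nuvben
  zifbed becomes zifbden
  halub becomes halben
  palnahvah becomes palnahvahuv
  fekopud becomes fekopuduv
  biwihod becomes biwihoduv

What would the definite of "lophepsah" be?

lophepsahuv

gad and zifbed both end in -d yet inflect differently (sogadim, zifbden), so the final letter is not what conditions the rule; the number of vowels is.
"lophepsah" has 3 vowels. The stems with 3 vowels (palnahvah → palnahvahuv, fekopud → fekopuduv, biwihod → biwihoduv) add -uv.
So lophepsah → lophepsahuv.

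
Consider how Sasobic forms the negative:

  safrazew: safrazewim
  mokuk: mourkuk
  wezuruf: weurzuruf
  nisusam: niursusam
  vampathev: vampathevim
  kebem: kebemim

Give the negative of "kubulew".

"kubulew" has last vowel 'e'. The stems whose last vowel is 'e' (vampathev → vampathevim, kebem → kebemim, safrazew → safrazewim) add -im.
So kubulew → kubulewim.

kubulewim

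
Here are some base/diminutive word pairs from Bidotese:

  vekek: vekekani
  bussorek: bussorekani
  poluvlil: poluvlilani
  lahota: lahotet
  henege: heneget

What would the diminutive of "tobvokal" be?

tobvokalani

henege and bussorek both have last vowel 'e' yet inflect differently (heneget, bussorekani), so the last vowel is not what conditions the rule; whether the stem ends in a vowel or a consonant is.
"tobvokal" ends in a consonant. The stems ending in a consonant (bussorek → bussorekani, poluvlil → poluvlilani, vekek → vekekani) add -ani.
So tobvokal → tobvokalani.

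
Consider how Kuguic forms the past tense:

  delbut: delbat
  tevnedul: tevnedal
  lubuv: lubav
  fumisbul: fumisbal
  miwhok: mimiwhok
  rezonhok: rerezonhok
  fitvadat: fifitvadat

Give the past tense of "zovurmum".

delbut and fitvadat both end in -t yet inflect differently (delbat, fifitvadat), so the final letter is not what conditions the rule; the last vowel is.
"zovurmum" has last vowel 'u'. The stems whose last vowel is 'u' (delbut → delbat, tevnedul → tevnedal, lubuv → lubav) change the last vowel to 'a'.
So zovurmum → zovurmam.

zovurmam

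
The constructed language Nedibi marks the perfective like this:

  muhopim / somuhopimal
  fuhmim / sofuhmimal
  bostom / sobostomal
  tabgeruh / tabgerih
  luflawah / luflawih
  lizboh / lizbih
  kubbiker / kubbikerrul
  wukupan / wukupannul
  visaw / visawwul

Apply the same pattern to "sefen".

bostom and lizboh both have last vowel 'o' yet inflect differently (sobostomal, lizbih), so the last vowel is not what conditions the rule; the final letter is.
"sefen" ends in -n. The one such stem in the data (wukupan → wukupannul) doubles the final consonant and adds -ul (as do kubbiker, visaw), so the same rule applies.
The other patterns: stems ending in -m add so- … -al around the stem; stems ending in -h change the last vowel to 'i'.
So sefen → sefennul.

sefennul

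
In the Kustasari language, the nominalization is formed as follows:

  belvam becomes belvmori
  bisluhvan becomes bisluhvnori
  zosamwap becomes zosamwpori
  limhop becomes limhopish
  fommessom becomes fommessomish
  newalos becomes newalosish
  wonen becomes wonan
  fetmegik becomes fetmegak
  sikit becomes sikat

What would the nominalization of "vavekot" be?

vavekotish

zosamwap and limhop both end in -p yet inflect differently (zosamwpori, limhopish), so the final letter is not what conditions the rule; the last vowel is.
"vavekot" has last vowel 'o'. The stems whose last vowel is 'o' (limhop → limhopish, fommessom → fommessomish, newalos → newalosish) add -ish.
So vavekot → vavekotish.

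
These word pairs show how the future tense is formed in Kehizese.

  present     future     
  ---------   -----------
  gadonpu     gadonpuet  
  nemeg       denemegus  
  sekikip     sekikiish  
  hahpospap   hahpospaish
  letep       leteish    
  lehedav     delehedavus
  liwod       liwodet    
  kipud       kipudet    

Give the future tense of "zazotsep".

hahpospap and lehedav both have last vowel 'a' yet inflect differently (hahpospaish, delehedavus), so the last vowel is not what conditions the rule; the final letter is.
"zazotsep" ends in -p. The stems ending in -p (sekikip → sekikiish, hahpospap → hahpospaish, letep → leteish) drop the final letter and add -ish.
So zazotsep → zazotseish.

zazotseish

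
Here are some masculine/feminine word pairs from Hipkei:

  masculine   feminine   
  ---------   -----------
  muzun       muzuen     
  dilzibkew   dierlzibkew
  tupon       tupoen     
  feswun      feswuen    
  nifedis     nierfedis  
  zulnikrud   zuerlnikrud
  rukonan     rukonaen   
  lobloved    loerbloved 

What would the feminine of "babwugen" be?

babwugeen

feswun and zulnikrud both have last vowel 'u' yet inflect differently (feswuen, zuerlnikrud), so the last vowel is not what conditions the rule; the final letter is.
"babwugen" ends in -n. The stems ending in -n (feswun → feswuen, rukonan → rukonaen, muzun → muzuen) drop the final letter and add -en.
The other pattern: stems ending in -d, -s or -w insert -er- after the first vowel.
So babwugen → babwugeen.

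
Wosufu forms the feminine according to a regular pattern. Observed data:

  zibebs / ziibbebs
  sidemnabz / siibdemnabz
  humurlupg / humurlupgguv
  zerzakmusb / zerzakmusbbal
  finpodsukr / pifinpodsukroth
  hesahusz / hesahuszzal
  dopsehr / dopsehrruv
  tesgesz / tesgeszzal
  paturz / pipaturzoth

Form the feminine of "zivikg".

pizivikgoth

sidemnabz and hesahusz both end in -z yet inflect differently (siibdemnabz, hesahuszzal), so the final letter is not what conditions the rule; the second-to-last letter is.
"zivikg" has second-to-last letter 'k'. The one such stem in the data (finpodsukr → pifinpodsukroth) adds pi- … -oth around the stem, so the same rule applies.
The other patterns: stems whose second-to-last letter is 'b' insert -ib- after the first vowel; stems whose second-to-last letter is 's' double the final consonant and add -al; stems whose second-to-last letter is 'h' or 'p' double the final consonant and add -uv.
So zivikg → pizivikgoth.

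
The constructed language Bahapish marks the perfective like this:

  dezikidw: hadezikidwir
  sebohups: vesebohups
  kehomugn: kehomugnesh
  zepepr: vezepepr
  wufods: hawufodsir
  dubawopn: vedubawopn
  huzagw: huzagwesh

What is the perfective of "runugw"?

"runugw" has second-to-last letter 'g'. The stems whose second-to-last letter is 'g' (kehomugn → kehomugnesh, huzagw → huzagwesh) add -esh.
The other patterns: stems whose second-to-last letter is 'p' add the prefix ve-; stems whose second-to-last letter is 'd' add ha- … -ir around the stem.
So runugw → runugwesh.

runugwesh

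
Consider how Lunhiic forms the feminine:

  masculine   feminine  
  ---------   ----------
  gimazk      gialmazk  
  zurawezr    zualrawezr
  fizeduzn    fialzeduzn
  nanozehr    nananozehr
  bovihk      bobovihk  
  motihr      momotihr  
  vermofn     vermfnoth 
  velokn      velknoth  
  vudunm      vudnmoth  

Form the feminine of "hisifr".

"hisifr" has second-to-last letter 'f'. The one such stem in the data (vermofn → vermfnoth) deletes the last vowel and adds -oth (as do velokn, vudunm), so the same rule applies.
The other patterns: stems whose second-to-last letter is 'z' insert -al- after the first vowel; stems whose second-to-last letter is 'h' repeat the first consonant+vowel as a prefix.
So hisifr → hisfroth.

hisfroth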